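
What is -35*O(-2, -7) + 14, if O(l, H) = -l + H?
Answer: 189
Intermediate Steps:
O(l, H) = H - l
-35*O(-2, -7) + 14 = -35*(-7 - 1*(-2)) + 14 = -35*(-7 + 2) + 14 = -35*(-5) + 14 = 175 + 14 = 189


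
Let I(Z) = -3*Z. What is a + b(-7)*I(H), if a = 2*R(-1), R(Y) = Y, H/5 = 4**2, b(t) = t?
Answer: 1678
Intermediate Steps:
H = 80 (H = 5*4**2 = 5*16 = 80)
a = -2 (a = 2*(-1) = -2)
a + b(-7)*I(H) = -2 - (-21)*80 = -2 - 7*(-240) = -2 + 1680 = 1678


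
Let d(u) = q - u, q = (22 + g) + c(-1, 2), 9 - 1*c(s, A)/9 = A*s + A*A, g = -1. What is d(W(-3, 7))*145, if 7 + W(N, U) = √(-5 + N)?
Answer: 13195 - 290*I*√2 ≈ 13195.0 - 410.12*I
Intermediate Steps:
c(s, A) = 81 - 9*A² - 9*A*s (c(s, A) = 81 - 9*(A*s + A*A) = 81 - 9*(A*s + A²) = 81 - 9*(A² + A*s) = 81 + (-9*A² - 9*A*s) = 81 - 9*A² - 9*A*s)
W(N, U) = -7 + √(-5 + N)
q = 84 (q = (22 - 1) + (81 - 9*2² - 9*2*(-1)) = 21 + (81 - 9*4 + 18) = 21 + (81 - 36 + 18) = 21 + 63 = 84)
d(u) = 84 - u
d(W(-3, 7))*145 = (84 - (-7 + √(-5 - 3)))*145 = (84 - (-7 + √(-8)))*145 = (84 - (-7 + 2*I*√2))*145 = (84 + (7 - 2*I*√2))*145 = (91 - 2*I*√2)*145 = 13195 - 290*I*√2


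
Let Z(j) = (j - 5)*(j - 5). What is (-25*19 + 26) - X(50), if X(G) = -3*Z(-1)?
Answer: -341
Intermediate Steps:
Z(j) = (-5 + j)² (Z(j) = (-5 + j)*(-5 + j) = (-5 + j)²)
X(G) = -108 (X(G) = -3*(-5 - 1)² = -3*(-6)² = -3*36 = -108)
(-25*19 + 26) - X(50) = (-25*19 + 26) - 1*(-108) = (-475 + 26) + 108 = -449 + 108 = -341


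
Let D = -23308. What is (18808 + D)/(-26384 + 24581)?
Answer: 1500/601 ≈ 2.4958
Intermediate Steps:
(18808 + D)/(-26384 + 24581) = (18808 - 23308)/(-26384 + 24581) = -4500/(-1803) = -4500*(-1/1803) = 1500/601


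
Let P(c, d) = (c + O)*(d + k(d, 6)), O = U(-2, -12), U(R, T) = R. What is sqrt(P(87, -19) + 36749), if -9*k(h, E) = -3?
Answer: sqrt(316461)/3 ≈ 187.52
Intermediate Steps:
k(h, E) = 1/3 (k(h, E) = -1/9*(-3) = 1/3)
O = -2
P(c, d) = (-2 + c)*(1/3 + d) (P(c, d) = (c - 2)*(d + 1/3) = (-2 + c)*(1/3 + d))
sqrt(P(87, -19) + 36749) = sqrt((-2/3 - 2*(-19) + (1/3)*87 + 87*(-19)) + 36749) = sqrt((-2/3 + 38 + 29 - 1653) + 36749) = sqrt(-4760/3 + 36749) = sqrt(105487/3) = sqrt(316461)/3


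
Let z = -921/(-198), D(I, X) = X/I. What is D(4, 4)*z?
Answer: 307/66 ≈ 4.6515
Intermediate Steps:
z = 307/66 (z = -921*(-1/198) = 307/66 ≈ 4.6515)
D(4, 4)*z = (4/4)*(307/66) = (4*(¼))*(307/66) = 1*(307/66) = 307/66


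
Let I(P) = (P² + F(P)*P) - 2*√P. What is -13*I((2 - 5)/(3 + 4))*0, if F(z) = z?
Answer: 0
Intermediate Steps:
I(P) = -2*√P + 2*P² (I(P) = (P² + P*P) - 2*√P = (P² + P²) - 2*√P = 2*P² - 2*√P = -2*√P + 2*P²)
-13*I((2 - 5)/(3 + 4))*0 = -13*(-2*√(2 - 5)/√(3 + 4) + 2*((2 - 5)/(3 + 4))²)*0 = -13*(-2*I*√21/7 + 2*(-3/7)²)*0 = -13*(-2*I*√21/7 + 2*(9/49))*0 = -13*(-2*I*√21/7 + 18/49)*0 = -13*(18/49 - 2*I*√21/7)*0 = (-234/49 + 26*I*√21/7)*0 = 0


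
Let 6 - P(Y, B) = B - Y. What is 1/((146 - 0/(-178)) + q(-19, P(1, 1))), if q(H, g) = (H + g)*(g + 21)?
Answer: -1/205 ≈ -0.0048781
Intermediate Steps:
P(Y, B) = 6 + Y - B (P(Y, B) = 6 - (B - Y) = 6 + (Y - B) = 6 + Y - B)
q(H, g) = (21 + g)*(H + g) (q(H, g) = (H + g)*(21 + g) = (21 + g)*(H + g))
1/((146 - 0/(-178)) + q(-19, P(1, 1))) = 1/((146 - 0/(-178)) + ((6 + 1 - 1*1)² + 21*(-19) + 21*(6 + 1 - 1*1) - 19*(6 + 1 - 1*1))) = 1/((146 - 0*(-1)/178) + ((6 + 1 - 1)² - 399 + 21*(6 + 1 - 1) - 19*(6 + 1 - 1))) = 1/((146 - 1*0) + (6² - 399 + 21*6 - 19*6)) = 1/((146 + 0) + (36 - 399 + 126 - 114)) = 1/(146 - 351) = 1/(-205) = -1/205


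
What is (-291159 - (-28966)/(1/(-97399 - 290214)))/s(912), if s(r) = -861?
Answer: 11227889317/861 ≈ 1.3041e+7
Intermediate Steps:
(-291159 - (-28966)/(1/(-97399 - 290214)))/s(912) = (-291159 - (-28966)/(1/(-97399 - 290214)))/(-861) = (-291159 - (-28966)/(1/(-387613)))*(-1/861) = (-291159 - (-28966)/(-1/387613))*(-1/861) = (-291159 - (-28966)*(-387613))*(-1/861) = (-291159 - 1*11227598158)*(-1/861) = (-291159 - 11227598158)*(-1/861) = -11227889317*(-1/861) = 11227889317/861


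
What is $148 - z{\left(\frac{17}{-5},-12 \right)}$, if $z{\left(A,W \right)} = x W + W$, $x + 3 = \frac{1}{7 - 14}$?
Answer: $\frac{856}{7} \approx 122.29$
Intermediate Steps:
$x = - \frac{22}{7}$ ($x = -3 + \frac{1}{7 - 14} = -3 + \frac{1}{-7} = -3 - \frac{1}{7} = - \frac{22}{7} \approx -3.1429$)
$z{\left(A,W \right)} = - \frac{15 W}{7}$ ($z{\left(A,W \right)} = - \frac{22 W}{7} + W = - \frac{15 W}{7}$)
$148 - z{\left(\frac{17}{-5},-12 \right)} = 148 - \left(- \frac{15}{7}\right) \left(-12\right) = 148 - \frac{180}{7} = \frac{856}{7}$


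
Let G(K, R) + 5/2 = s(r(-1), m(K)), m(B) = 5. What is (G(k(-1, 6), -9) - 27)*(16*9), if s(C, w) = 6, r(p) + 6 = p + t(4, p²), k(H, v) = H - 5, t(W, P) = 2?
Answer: -3384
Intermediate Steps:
k(H, v) = -5 + H
r(p) = -4 + p (r(p) = -6 + (p + 2) = -6 + (2 + p) = -4 + p)
G(K, R) = 7/2 (G(K, R) = -5/2 + 6 = 7/2)
(G(k(-1, 6), -9) - 27)*(16*9) = (7/2 - 27)*(16*9) = -47/2*144 = -3384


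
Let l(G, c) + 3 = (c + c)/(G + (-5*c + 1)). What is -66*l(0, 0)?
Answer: 198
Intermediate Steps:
l(G, c) = -3 + 2*c/(1 + G - 5*c) (l(G, c) = -3 + (c + c)/(G + (-5*c + 1)) = -3 + (2*c)/(G + (1 - 5*c)) = -3 + (2*c)/(1 + G - 5*c) = -3 + 2*c/(1 + G - 5*c))
-66*l(0, 0) = -66*(-3 - 3*0 + 17*0)/(1 + 0 - 5*0) = -66*(-3 + 0 + 0)/(1 + 0 + 0) = -66*(-3)/1 = -66*(-3) = 198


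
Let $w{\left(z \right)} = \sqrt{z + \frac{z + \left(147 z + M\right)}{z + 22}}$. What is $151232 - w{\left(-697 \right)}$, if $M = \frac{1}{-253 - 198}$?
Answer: $151232 - \frac{2 i \sqrt{56034788601}}{20295} \approx 1.5123 \cdot 10^{5} - 23.328 i$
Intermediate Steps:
$M = - \frac{1}{451}$ ($M = \frac{1}{-451} = - \frac{1}{451} \approx -0.0022173$)
$w{\left(z \right)} = \sqrt{z + \frac{- \frac{1}{451} + 148 z}{22 + z}}$ ($w{\left(z \right)} = \sqrt{z + \frac{z + \left(147 z - \frac{1}{451}\right)}{z + 22}} = \sqrt{z + \frac{z + \left(- \frac{1}{451} + 147 z\right)}{22 + z}} = \sqrt{z + \frac{- \frac{1}{451} + 148 z}{22 + z}}$)
$151232 - w{\left(-697 \right)} = 151232 - \frac{\sqrt{451} \sqrt{\frac{-1 + 451 \left(-697\right)^{2} + 76670 \left(-697\right)}{22 - 697}}}{451} = 151232 - \frac{\sqrt{451} \sqrt{\frac{-1 + 451 \cdot 485809 - 53438990}{-675}}}{451} = 151232 - \frac{\sqrt{451} \sqrt{- \frac{-1 + 219099859 - 53438990}{675}}}{451} = 151232 - \frac{\sqrt{451} \sqrt{\left(- \frac{1}{675}\right) 165660868}}{451} = 151232 - \frac{\sqrt{451} \sqrt{- \frac{165660868}{675}}}{451} = 151232 - \frac{\sqrt{451} \frac{2 i \sqrt{124245651}}{45}}{451} = 151232 - \frac{2 i \sqrt{56034788601}}{20295}$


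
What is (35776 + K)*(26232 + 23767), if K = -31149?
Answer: 231345373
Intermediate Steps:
(35776 + K)*(26232 + 23767) = (35776 - 31149)*(26232 + 23767) = 4627*49999 = 231345373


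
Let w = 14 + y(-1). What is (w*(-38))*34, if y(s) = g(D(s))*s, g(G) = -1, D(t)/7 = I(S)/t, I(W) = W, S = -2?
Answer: -19380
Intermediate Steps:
D(t) = -14/t (D(t) = 7*(-2/t) = -14/t)
y(s) = -s
w = 15 (w = 14 - 1*(-1) = 14 + 1 = 15)
(w*(-38))*34 = (15*(-38))*34 = -570*34 = -19380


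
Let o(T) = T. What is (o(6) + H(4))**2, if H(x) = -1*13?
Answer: 49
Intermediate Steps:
H(x) = -13
(o(6) + H(4))**2 = (6 - 13)**2 = (-7)**2 = 49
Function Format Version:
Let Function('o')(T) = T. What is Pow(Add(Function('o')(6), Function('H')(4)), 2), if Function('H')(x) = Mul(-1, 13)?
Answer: 49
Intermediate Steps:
Function('H')(x) = -13
Pow(Add(Function('o')(6), Function('H')(4)), 2) = Pow(Add(6, -13), 2) = Pow(-7, 2) = 49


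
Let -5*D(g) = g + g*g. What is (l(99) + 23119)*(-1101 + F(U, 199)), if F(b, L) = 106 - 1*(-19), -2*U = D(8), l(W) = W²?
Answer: -32129920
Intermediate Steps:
D(g) = -g/5 - g²/5 (D(g) = -(g + g*g)/5 = -(g + g²)/5 = -g/5 - g²/5)
U = 36/5 (U = -(-1)*8*(1 + 8)/10 = -(-1)*8*9/10 = -½*(-72/5) = 36/5 ≈ 7.2000)
F(b, L) = 125 (F(b, L) = 106 + 19 = 125)
(l(99) + 23119)*(-1101 + F(U, 199)) = (99² + 23119)*(-1101 + 125) = (9801 + 23119)*(-976) = 32920*(-976) = -32129920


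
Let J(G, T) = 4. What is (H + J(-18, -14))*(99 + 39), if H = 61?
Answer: 8970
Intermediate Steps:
(H + J(-18, -14))*(99 + 39) = (61 + 4)*(99 + 39) = 65*138 = 8970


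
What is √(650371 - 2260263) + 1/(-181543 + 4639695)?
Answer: 1/4458152 + 2*I*√402473 ≈ 2.2431e-7 + 1268.8*I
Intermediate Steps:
√(650371 - 2260263) + 1/(-181543 + 4639695) = √(-1609892) + 1/4458152 = 2*I*√402473 + 1/4458152 = 1/4458152 + 2*I*√402473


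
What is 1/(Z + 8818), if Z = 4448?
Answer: 1/13266 ≈ 7.5381e-5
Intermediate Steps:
1/(Z + 8818) = 1/(4448 + 8818) = 1/13266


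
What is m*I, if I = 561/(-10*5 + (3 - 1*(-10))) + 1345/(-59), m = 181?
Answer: -14998384/2183 ≈ -6870.5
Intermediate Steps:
I = -82864/2183 (I = 561/(-50 + (3 + 10)) + 1345*(-1/59) = 561/(-50 + 13) - 1345/59 = 561/(-37) - 1345/59 = 561*(-1/37) - 1345/59 = -561/37 - 1345/59 = -82864/2183 ≈ -37.959)
m*I = 181*(-82864/2183) = -14998384/2183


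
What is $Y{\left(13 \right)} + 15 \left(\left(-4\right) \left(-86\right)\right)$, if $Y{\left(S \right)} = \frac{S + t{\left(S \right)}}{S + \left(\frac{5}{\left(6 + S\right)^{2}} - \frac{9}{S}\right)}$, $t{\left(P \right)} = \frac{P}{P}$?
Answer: $\frac{298442702}{57825} \approx 5161.1$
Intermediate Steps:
$t{\left(P \right)} = 1$
$Y{\left(S \right)} = \frac{1 + S}{S - \frac{9}{S} + \frac{5}{\left(6 + S\right)^{2}}}$ ($Y{\left(S \right)} = \frac{S + 1}{S + \left(\frac{5}{\left(6 + S\right)^{2}} - \frac{9}{S}\right)} = \frac{1 + S}{S + \left(\frac{5}{\left(6 + S\right)^{2}} - \frac{9}{S}\right)} = \frac{1 + S}{S + \left(- \frac{9}{S} + \frac{5}{\left(6 + S\right)^{2}}\right)} = \frac{1 + S}{S - \frac{9}{S} + \frac{5}{\left(6 + S\right)^{2}}}$)
$Y{\left(13 \right)} + 15 \left(\left(-4\right) \left(-86\right)\right) = \frac{13 \left(6 + 13\right)^{2} \left(1 + 13\right)}{- 9 \left(6 + 13\right)^{2} + 5 \cdot 13 + 13^{2} \left(6 + 13\right)^{2}} + 15 \left(\left(-4\right) \left(-86\right)\right) = 13 \cdot 19^{2} \frac{1}{- 9 \cdot 19^{2} + 65 + 169 \cdot 19^{2}} \cdot 14 + 15 \cdot 344 = 13 \cdot 361 \frac{1}{\left(-9\right) 361 + 65 + 169 \cdot 361} \cdot 14 + 5160 = 13 \cdot 361 \frac{1}{-3249 + 65 + 61009} \cdot 14 + 5160 = 13 \cdot 361 \cdot \frac{1}{57825} \cdot 14 + 5160 = \frac{65702}{57825} + 5160 = \frac{298442702}{57825}$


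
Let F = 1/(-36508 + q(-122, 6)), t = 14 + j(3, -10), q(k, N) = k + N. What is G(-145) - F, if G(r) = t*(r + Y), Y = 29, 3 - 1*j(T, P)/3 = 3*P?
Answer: -480067391/36624 ≈ -13108.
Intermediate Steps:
q(k, N) = N + k
j(T, P) = 9 - 9*P
t = 113 (t = 14 + (9 - 9*(-10)) = 14 + (9 + 90) = 14 + 99 = 113)
G(r) = 3277 + 113*r (G(r) = 113*(r + 29) = 113*(29 + r) = 3277 + 113*r)
F = -1/36624 (F = 1/(-36508 + (6 - 122)) = 1/(-36508 - 116) = 1/(-36624) = -1/36624 ≈ -2.7304e-5)
G(-145) - F = (3277 + 113*(-145)) - 1*(-1/36624) = (3277 - 16385) + 1/36624 = -13108 + 1/36624 = -480067391/36624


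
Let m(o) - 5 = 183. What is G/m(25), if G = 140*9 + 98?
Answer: 679/94 ≈ 7.2234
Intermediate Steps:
m(o) = 188 (m(o) = 5 + 183 = 188)
G = 1358 (G = 1260 + 98 = 1358)
G/m(25) = 1358/188 = 1358*(1/188) = 679/94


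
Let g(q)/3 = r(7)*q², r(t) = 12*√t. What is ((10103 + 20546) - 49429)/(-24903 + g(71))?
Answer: -17321420/8515355949 - 126226640*√7/8515355949 ≈ -0.041253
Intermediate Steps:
g(q) = 36*√7*q² (g(q) = 3*((12*√7)*q²) = 3*(12*√7*q²) = 36*√7*q²)
((10103 + 20546) - 49429)/(-24903 + g(71)) = ((10103 + 20546) - 49429)/(-24903 + 36*√7*71²) = (30649 - 49429)/(-24903 + 36*√7*5041) = -18780/(-24903 + 181476*√7)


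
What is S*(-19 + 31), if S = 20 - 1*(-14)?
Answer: 408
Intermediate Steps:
S = 34 (S = 20 + 14 = 34)
S*(-19 + 31) = 34*(-19 + 31) = 34*12 = 408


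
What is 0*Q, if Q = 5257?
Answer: 0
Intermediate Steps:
0*Q = 0*5257 = 0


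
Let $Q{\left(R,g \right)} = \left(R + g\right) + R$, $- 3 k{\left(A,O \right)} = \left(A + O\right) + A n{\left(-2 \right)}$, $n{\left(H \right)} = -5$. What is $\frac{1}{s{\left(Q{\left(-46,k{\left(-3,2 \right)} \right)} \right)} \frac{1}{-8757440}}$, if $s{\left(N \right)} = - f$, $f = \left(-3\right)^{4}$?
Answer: $\frac{8757440}{81} \approx 1.0812 \cdot 10^{5}$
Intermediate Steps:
$f = 81$
$k{\left(A,O \right)} = - \frac{O}{3} + \frac{4 A}{3}$ ($k{\left(A,O \right)} = - \frac{\left(A + O\right) + A \left(-5\right)}{3} = - \frac{\left(A + O\right) - 5 A}{3} = - \frac{O - 4 A}{3} = - \frac{O}{3} + \frac{4 A}{3}$)
$Q{\left(R,g \right)} = g + 2 R$
$s{\left(N \right)} = -81$ ($s{\left(N \right)} = \left(-1\right) 81 = -81$)
$\frac{1}{s{\left(Q{\left(-46,k{\left(-3,2 \right)} \right)} \right)} \frac{1}{-8757440}} = \frac{1}{\left(-81\right) \frac{1}{-8757440}} = \frac{1}{\left(-81\right) \left(- \frac{1}{8757440}\right)} = \frac{1}{\frac{81}{8757440}} = \frac{8757440}{81}$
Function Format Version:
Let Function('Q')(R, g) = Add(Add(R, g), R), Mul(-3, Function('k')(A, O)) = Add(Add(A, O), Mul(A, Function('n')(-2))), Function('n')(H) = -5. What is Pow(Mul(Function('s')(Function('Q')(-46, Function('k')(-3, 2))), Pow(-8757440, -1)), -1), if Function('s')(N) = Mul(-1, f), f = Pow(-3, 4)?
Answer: Rational(8757440, 81) ≈ 1.0812e+5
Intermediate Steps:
f = 81
Function('k')(A, O) = Add(Mul(Rational(-1, 3), O), Mul(Rational(4, 3), A)) (Function('k')(A, O) = Mul(Rational(-1, 3), Add(Add(A, O), Mul(A, -5))) = Mul(Rational(-1, 3), Add(Add(A, O), Mul(-5, A))) = Mul(Rational(-1, 3), Add(O, Mul(-4, A))) = Add(Mul(Rational(-1, 3), O), Mul(Rational(4, 3), A)))
Function('Q')(R, g) = Add(g, Mul(2, R))
Function('s')(N) = -81 (Function('s')(N) = Mul(-1, 81) = -81)
Pow(Mul(Function('s')(Function('Q')(-46, Function('k')(-3, 2))), Pow(-8757440, -1)), -1) = Pow(Mul(-81, Pow(-8757440, -1)), -1) = Pow(Mul(-81, Rational(-1, 8757440)), -1) = Pow(Rational(81, 8757440), -1) = Rational(8757440, 81)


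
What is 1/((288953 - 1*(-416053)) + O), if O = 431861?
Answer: 1/1136867 ≈ 8.7961e-7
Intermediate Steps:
1/((288953 - 1*(-416053)) + O) = 1/((288953 - 1*(-416053)) + 431861) = 1/((288953 + 416053) + 431861) = 1/(705006 + 431861) = 1/1136867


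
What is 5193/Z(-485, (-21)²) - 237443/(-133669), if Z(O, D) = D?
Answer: 88761720/6549781 ≈ 13.552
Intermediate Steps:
5193/Z(-485, (-21)²) - 237443/(-133669) = 5193/((-21)²) - 237443/(-133669) = 5193/441 - 237443*(-1/133669) = 5193*(1/441) + 237443/133669 = 577/49 + 237443/133669 = 88761720/6549781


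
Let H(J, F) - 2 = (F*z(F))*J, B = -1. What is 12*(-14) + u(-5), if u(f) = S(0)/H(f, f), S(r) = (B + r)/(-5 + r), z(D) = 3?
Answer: -64679/385 ≈ -168.00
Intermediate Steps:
S(r) = (-1 + r)/(-5 + r)
H(J, F) = 2 + 3*F*J (H(J, F) = 2 + (F*3)*J = 2 + (3*F)*J = 2 + 3*F*J)
u(f) = 1/(5*(2 + 3*f²)) (u(f) = ((-1 + 0)/(-5 + 0))/(2 + 3*f*f) = (-1/(-5))/(2 + 3*f²) = (-⅕*(-1))/(2 + 3*f²) = 1/(5*(2 + 3*f²)))
12*(-14) + u(-5) = 12*(-14) + 1/(5*(2 + 3*(-5)²)) = -168 + 1/(5*(2 + 3*25)) = -168 + 1/(5*(2 + 75)) = -168 + (⅕)/77 = -168 + (⅕)*(1/77) = -168 + 1/385 = -64679/385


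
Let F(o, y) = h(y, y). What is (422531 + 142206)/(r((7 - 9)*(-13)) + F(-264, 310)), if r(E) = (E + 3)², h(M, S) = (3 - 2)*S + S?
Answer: 564737/1461 ≈ 386.54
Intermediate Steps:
h(M, S) = 2*S (h(M, S) = 1*S + S = S + S = 2*S)
F(o, y) = 2*y
r(E) = (3 + E)²
(422531 + 142206)/(r((7 - 9)*(-13)) + F(-264, 310)) = (422531 + 142206)/((3 + (7 - 9)*(-13))² + 2*310) = 564737/((3 - 2*(-13))² + 620) = 564737/((3 + 26)² + 620) = 564737/(29² + 620) = 564737/(841 + 620) = 564737/1461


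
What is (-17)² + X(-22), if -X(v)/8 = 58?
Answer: -175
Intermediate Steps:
X(v) = -464 (X(v) = -8*58 = -464)
(-17)² + X(-22) = (-17)² - 464 = 289 - 464 = -175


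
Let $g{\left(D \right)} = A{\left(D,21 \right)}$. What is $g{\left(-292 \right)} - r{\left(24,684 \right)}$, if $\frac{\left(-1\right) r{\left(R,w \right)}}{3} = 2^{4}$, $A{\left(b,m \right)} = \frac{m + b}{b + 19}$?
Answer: $\frac{13375}{273} \approx 48.993$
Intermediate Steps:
$A{\left(b,m \right)} = \frac{b + m}{19 + b}$
$r{\left(R,w \right)} = -48$ ($r{\left(R,w \right)} = - 3 \cdot 2^{4} = \left(-3\right) 16 = -48$)
$g{\left(D \right)} = \frac{21 + D}{19 + D}$ ($g{\left(D \right)} = \frac{D + 21}{19 + D} = \frac{21 + D}{19 + D}$)
$g{\left(-292 \right)} - r{\left(24,684 \right)} = \frac{21 - 292}{19 - 292} - -48 = \frac{1}{-273} \left(-271\right) + 48 = \left(- \frac{1}{273}\right) \left(-271\right) + 48 = \frac{271}{273} + 48 = \frac{13375}{273}$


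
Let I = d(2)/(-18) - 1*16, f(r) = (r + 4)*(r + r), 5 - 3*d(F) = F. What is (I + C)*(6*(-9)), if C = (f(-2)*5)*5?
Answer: 11667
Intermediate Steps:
d(F) = 5/3 - F/3
f(r) = 2*r*(4 + r) (f(r) = (4 + r)*(2*r) = 2*r*(4 + r))
C = -200 (C = ((2*(-2)*(4 - 2))*5)*5 = ((2*(-2)*2)*5)*5 = -8*5*5 = -40*5 = -200)
I = -289/18 (I = (5/3 - 1/3*2)/(-18) - 1*16 = (5/3 - 2/3)*(-1/18) - 16 = 1*(-1/18) - 16 = -1/18 - 16 = -289/18 ≈ -16.056)
(I + C)*(6*(-9)) = (-289/18 - 200)*(6*(-9)) = -3889/18*(-54) = 11667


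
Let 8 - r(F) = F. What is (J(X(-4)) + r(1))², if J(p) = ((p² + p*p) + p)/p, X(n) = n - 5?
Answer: 100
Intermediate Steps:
r(F) = 8 - F
X(n) = -5 + n
J(p) = (p + 2*p²)/p (J(p) = ((p² + p²) + p)/p = (2*p² + p)/p = (p + 2*p²)/p)
(J(X(-4)) + r(1))² = ((1 + 2*(-5 - 4)) + (8 - 1*1))² = ((1 + 2*(-9)) + (8 - 1))² = ((1 - 18) + 7)² = (-17 + 7)² = (-10)² = 100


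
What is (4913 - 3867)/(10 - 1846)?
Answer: -523/918 ≈ -0.56972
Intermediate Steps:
(4913 - 3867)/(10 - 1846) = 1046/(-1836) = 1046*(-1/1836) = -523/918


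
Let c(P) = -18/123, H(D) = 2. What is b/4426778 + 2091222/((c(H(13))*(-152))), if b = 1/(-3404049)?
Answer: 107667913192590094961/1145241661033272 ≈ 94013.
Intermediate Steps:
c(P) = -6/41 (c(P) = -18*1/123 = -6/41)
b = -1/3404049 ≈ -2.9377e-7
b/4426778 + 2091222/((c(H(13))*(-152))) = -1/3404049/4426778 + 2091222/((-6/41*(-152))) = -1/3404049*1/4426778 + 2091222/(912/41) = -1/15068969224122 + 2091222*(41/912) = -1/15068969224122 + 14290017/152 = 107667913192590094961/1145241661033272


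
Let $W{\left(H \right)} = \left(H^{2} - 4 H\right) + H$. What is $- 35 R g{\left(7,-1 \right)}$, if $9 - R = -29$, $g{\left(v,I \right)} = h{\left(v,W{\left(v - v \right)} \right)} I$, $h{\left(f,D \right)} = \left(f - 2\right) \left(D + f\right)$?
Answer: $46550$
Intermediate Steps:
$W{\left(H \right)} = H^{2} - 3 H$
$h{\left(f,D \right)} = \left(-2 + f\right) \left(D + f\right)$
$g{\left(v,I \right)} = I \left(v^{2} - 2 v\right)$ ($g{\left(v,I \right)} = \left(v^{2} - 2 \left(v - v\right) \left(-3 + \left(v - v\right)\right) - 2 v + \left(v - v\right) \left(-3 + \left(v - v\right)\right) v\right) I = \left(v^{2} - 2 \cdot 0 \left(-3 + 0\right) - 2 v + 0 \left(-3 + 0\right) v\right) I = \left(v^{2} - 2 \cdot 0 \left(-3\right) - 2 v + 0 \left(-3\right) v\right) I = \left(v^{2} - 0 - 2 v + 0 v\right) I = \left(v^{2} + 0 - 2 v + 0\right) I = \left(v^{2} - 2 v\right) I = I \left(v^{2} - 2 v\right)$)
$R = 38$ ($R = 9 - -29 = 9 + 29 = 38$)
$- 35 R g{\left(7,-1 \right)} = \left(-35\right) 38 \left(\left(-1\right) 7 \left(-2 + 7\right)\right) = - 1330 \left(\left(-1\right) 7 \cdot 5\right) = \left(-1330\right) \left(-35\right) = 46550$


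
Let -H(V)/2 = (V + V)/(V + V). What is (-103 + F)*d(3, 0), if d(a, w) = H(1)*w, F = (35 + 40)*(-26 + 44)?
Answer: 0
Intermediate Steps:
F = 1350 (F = 75*18 = 1350)
H(V) = -2 (H(V) = -2*(V + V)/(V + V) = -2*2*V/(2*V) = -2*2*V*1/(2*V) = -2*1 = -2)
d(a, w) = -2*w
(-103 + F)*d(3, 0) = (-103 + 1350)*(-2*0) = 1247*0 = 0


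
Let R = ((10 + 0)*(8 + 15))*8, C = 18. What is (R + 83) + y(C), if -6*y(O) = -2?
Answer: 5770/3 ≈ 1923.3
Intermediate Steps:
y(O) = ⅓ (y(O) = -⅙*(-2) = ⅓)
R = 1840 (R = (10*23)*8 = 230*8 = 1840)
(R + 83) + y(C) = (1840 + 83) + ⅓ = 1923 + ⅓ = 5770/3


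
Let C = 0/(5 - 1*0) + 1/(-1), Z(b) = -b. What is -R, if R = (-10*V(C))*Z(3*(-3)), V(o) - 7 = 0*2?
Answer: 630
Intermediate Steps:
C = -1 (C = 0/(5 + 0) + 1*(-1) = 0/5 - 1 = 0*(⅕) - 1 = 0 - 1 = -1)
V(o) = 7 (V(o) = 7 + 0*2 = 7 + 0 = 7)
R = -630 (R = (-10*7)*(-3*(-3)) = -(-70)*(-9) = -70*9 = -630)
-R = -1*(-630) = 630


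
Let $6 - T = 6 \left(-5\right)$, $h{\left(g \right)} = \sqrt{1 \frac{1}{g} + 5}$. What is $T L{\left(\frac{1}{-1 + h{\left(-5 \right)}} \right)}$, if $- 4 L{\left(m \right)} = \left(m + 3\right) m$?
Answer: $- \frac{3870}{361} - \frac{1206 \sqrt{30}}{361} \approx -29.018$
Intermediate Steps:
$h{\left(g \right)} = \sqrt{5 + \frac{1}{g}}$ ($h{\left(g \right)} = \sqrt{\frac{1}{g} + 5} = \sqrt{5 + \frac{1}{g}}$)
$T = 36$ ($T = 6 - 6 \left(-5\right) = 6 - -30 = 6 + 30 = 36$)
$L{\left(m \right)} = - \frac{m \left(3 + m\right)}{4}$ ($L{\left(m \right)} = - \frac{\left(m + 3\right) m}{4} = - \frac{\left(3 + m\right) m}{4} = - \frac{m \left(3 + m\right)}{4}$)
$T L{\left(\frac{1}{-1 + h{\left(-5 \right)}} \right)} = 36 \left(- \frac{3 + \frac{1}{-1 + \sqrt{5 + \frac{1}{-5}}}}{4 \left(-1 + \sqrt{5 + \frac{1}{-5}}\right)}\right) = 36 \left(- \frac{3 + \frac{1}{-1 + \sqrt{5 - \frac{1}{5}}}}{4 \left(-1 + \sqrt{5 - \frac{1}{5}}\right)}\right) = 36 \left(- \frac{3 + \frac{1}{-1 + \sqrt{\frac{24}{5}}}}{4 \left(-1 + \sqrt{\frac{24}{5}}\right)}\right) = 36 \left(- \frac{3 + \frac{1}{-1 + \frac{2 \sqrt{30}}{5}}}{4 \left(-1 + \frac{2 \sqrt{30}}{5}\right)}\right) = - \frac{9 \left(3 + \frac{1}{-1 + \frac{2 \sqrt{30}}{5}}\right)}{-1 + \frac{2 \sqrt{30}}{5}}$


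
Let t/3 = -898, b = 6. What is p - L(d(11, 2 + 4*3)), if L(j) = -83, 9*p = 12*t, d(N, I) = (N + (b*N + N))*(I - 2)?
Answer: -3509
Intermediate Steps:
t = -2694 (t = 3*(-898) = -2694)
d(N, I) = 8*N*(-2 + I) (d(N, I) = (N + (6*N + N))*(I - 2) = (N + 7*N)*(-2 + I) = (8*N)*(-2 + I) = 8*N*(-2 + I))
p = -3592 (p = (12*(-2694))/9 = (⅑)*(-32328) = -3592)
p - L(d(11, 2 + 4*3)) = -3592 - 1*(-83) = -3592 + 83 = -3509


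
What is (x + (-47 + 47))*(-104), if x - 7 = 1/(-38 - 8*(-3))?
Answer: -5044/7 ≈ -720.57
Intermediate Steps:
x = 97/14 (x = 7 + 1/(-38 - 8*(-3)) = 7 + 1/(-38 + 24) = 7 + 1/(-14) = 7 - 1/14 = 97/14 ≈ 6.9286)
(x + (-47 + 47))*(-104) = (97/14 + (-47 + 47))*(-104) = (97/14 + 0)*(-104) = (97/14)*(-104) = -5044/7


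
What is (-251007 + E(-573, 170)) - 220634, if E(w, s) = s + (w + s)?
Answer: -471874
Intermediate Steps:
E(w, s) = w + 2*s (E(w, s) = s + (s + w) = w + 2*s)
(-251007 + E(-573, 170)) - 220634 = (-251007 + (-573 + 2*170)) - 220634 = (-251007 + (-573 + 340)) - 220634 = (-251007 - 233) - 220634 = -251240 - 220634 = -471874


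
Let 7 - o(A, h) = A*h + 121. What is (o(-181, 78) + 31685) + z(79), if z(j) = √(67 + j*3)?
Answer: 45689 + 4*√19 ≈ 45706.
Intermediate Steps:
z(j) = √(67 + 3*j)
o(A, h) = -114 - A*h (o(A, h) = 7 - (A*h + 121) = 7 - (121 + A*h) = 7 + (-121 - A*h) = -114 - A*h)
(o(-181, 78) + 31685) + z(79) = ((-114 - 1*(-181)*78) + 31685) + √(67 + 3*79) = ((-114 + 14118) + 31685) + √(67 + 237) = (14004 + 31685) + √304 = 45689 + 4*√19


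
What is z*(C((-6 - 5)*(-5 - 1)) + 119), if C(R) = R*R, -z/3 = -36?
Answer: 483300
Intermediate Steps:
z = 108 (z = -3*(-36) = 108)
C(R) = R**2
z*(C((-6 - 5)*(-5 - 1)) + 119) = 108*(((-6 - 5)*(-5 - 1))**2 + 119) = 108*((-11*(-6))**2 + 119) = 108*(66**2 + 119) = 108*(4356 + 119) = 108*4475 = 483300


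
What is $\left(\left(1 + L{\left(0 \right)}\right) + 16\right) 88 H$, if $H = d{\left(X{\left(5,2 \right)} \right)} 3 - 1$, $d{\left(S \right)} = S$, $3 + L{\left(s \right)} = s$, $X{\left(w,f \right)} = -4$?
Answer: $-16016$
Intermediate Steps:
$L{\left(s \right)} = -3 + s$
$H = -13$ ($H = \left(-4\right) 3 - 1 = -12 - 1 = -13$)
$\left(\left(1 + L{\left(0 \right)}\right) + 16\right) 88 H = \left(\left(1 + \left(-3 + 0\right)\right) + 16\right) 88 \left(-13\right) = \left(\left(1 - 3\right) + 16\right) 88 \left(-13\right) = \left(-2 + 16\right) 88 \left(-13\right) = 14 \cdot 88 \left(-13\right) = 1232 \left(-13\right) = -16016$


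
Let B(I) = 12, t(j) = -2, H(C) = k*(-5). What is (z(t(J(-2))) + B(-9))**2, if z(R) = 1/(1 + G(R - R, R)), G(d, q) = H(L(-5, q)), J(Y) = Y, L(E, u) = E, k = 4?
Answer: 51529/361 ≈ 142.74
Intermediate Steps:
H(C) = -20 (H(C) = 4*(-5) = -20)
G(d, q) = -20
z(R) = -1/19 (z(R) = 1/(1 - 20) = 1/(-19) = -1/19)
(z(t(J(-2))) + B(-9))**2 = (-1/19 + 12)**2 = (227/19)**2 = 51529/361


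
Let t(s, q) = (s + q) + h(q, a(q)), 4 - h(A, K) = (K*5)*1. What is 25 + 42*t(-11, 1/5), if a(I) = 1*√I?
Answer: -1303/5 - 42*√5 ≈ -354.51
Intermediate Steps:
a(I) = √I
h(A, K) = 4 - 5*K (h(A, K) = 4 - K*5 = 4 - 5*K)
t(s, q) = 4 + q + s - 5*√q (t(s, q) = (s + q) + (4 - 5*√q) = (q + s) + (4 - 5*√q) = 4 + q + s - 5*√q)
25 + 42*t(-11, 1/5) = 25 + 42*(4 + 1/5 - 11 - 5*√5/5) = 25 + 42*(4 + ⅕ - 11 - √5) = 25 + 42*(-34/5 - √5) = 25 + (-1428/5 - 42*√5) = -1303/5 - 42*√5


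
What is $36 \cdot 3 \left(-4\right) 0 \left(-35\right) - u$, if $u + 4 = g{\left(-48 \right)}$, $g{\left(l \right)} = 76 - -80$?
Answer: $-152$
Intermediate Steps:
$g{\left(l \right)} = 156$ ($g{\left(l \right)} = 76 + 80 = 156$)
$u = 152$ ($u = -4 + 156 = 152$)
$36 \cdot 3 \left(-4\right) 0 \left(-35\right) - u = 36 \cdot 3 \left(-4\right) 0 \left(-35\right) - 152 = 36 \left(\left(-12\right) 0\right) \left(-35\right) - 152 = 36 \cdot 0 \left(-35\right) - 152 = 0 \left(-35\right) - 152 = 0 - 152 = -152$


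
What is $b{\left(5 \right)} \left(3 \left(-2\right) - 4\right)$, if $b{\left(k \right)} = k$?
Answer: $-50$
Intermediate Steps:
$b{\left(5 \right)} \left(3 \left(-2\right) - 4\right) = 5 \left(3 \left(-2\right) - 4\right) = 5 \left(-6 - 4\right) = 5 \left(-10\right) = -50$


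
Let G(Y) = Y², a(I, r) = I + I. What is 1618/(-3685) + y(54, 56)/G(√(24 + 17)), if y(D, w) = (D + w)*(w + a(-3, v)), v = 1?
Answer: 20201162/151085 ≈ 133.71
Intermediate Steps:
a(I, r) = 2*I
y(D, w) = (-6 + w)*(D + w) (y(D, w) = (D + w)*(w + 2*(-3)) = (D + w)*(w - 6) = (D + w)*(-6 + w) = (-6 + w)*(D + w))
1618/(-3685) + y(54, 56)/G(√(24 + 17)) = 1618/(-3685) + (56² - 6*54 - 6*56 + 54*56)/((√(24 + 17))²) = 1618*(-1/3685) + (3136 - 324 - 336 + 3024)/((√41)²) = -1618/3685 + 5500/41 = 20201162/151085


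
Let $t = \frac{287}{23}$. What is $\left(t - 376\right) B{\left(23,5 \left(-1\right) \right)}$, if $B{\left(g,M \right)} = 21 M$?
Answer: $\frac{877905}{23} \approx 38170.0$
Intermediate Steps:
$t = \frac{287}{23}$ ($t = 287 \cdot \frac{1}{23} = \frac{287}{23} \approx 12.478$)
$\left(t - 376\right) B{\left(23,5 \left(-1\right) \right)} = \left(\frac{287}{23} - 376\right) 21 \cdot 5 \left(-1\right) = - \frac{8361 \cdot 21 \left(-5\right)}{23} = \left(- \frac{8361}{23}\right) \left(-105\right) = \frac{877905}{23}$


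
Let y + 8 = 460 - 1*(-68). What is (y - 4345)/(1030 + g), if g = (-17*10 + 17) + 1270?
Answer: -3825/2147 ≈ -1.7816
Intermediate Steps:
y = 520 (y = -8 + (460 - 1*(-68)) = -8 + (460 + 68) = -8 + 528 = 520)
g = 1117 (g = (-170 + 17) + 1270 = -153 + 1270 = 1117)
(y - 4345)/(1030 + g) = (520 - 4345)/(1030 + 1117) = -3825/2147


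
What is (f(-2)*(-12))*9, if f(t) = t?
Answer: 216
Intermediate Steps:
(f(-2)*(-12))*9 = -2*(-12)*9 = 24*9 = 216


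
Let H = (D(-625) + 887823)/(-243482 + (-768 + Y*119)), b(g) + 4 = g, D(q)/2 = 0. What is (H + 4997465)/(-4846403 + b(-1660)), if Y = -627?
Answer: -1593505794472/1545869187821 ≈ -1.0308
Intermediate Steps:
D(q) = 0 (D(q) = 2*0 = 0)
b(g) = -4 + g
H = -887823/318863 (H = (0 + 887823)/(-243482 + (-768 - 627*119)) = 887823/(-243482 + (-768 - 74613)) = 887823/(-243482 - 75381) = 887823/(-318863) = 887823*(-1/318863) = -887823/318863 ≈ -2.7843)
(H + 4997465)/(-4846403 + b(-1660)) = (-887823/318863 + 4997465)/(-4846403 + (-4 - 1660)) = 1593505794472/(318863*(-4846403 - 1664)) = (1593505794472/318863)/(-4848067) = (1593505794472/318863)*(-1/4848067) = -1593505794472/1545869187821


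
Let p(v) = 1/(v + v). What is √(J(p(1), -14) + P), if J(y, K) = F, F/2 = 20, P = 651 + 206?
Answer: √897 ≈ 29.950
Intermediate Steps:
P = 857
F = 40 (F = 2*20 = 40)
p(v) = 1/(2*v)
J(y, K) = 40
√(J(p(1), -14) + P) = √(40 + 857) = √897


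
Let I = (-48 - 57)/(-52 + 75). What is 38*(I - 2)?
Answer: -5738/23 ≈ -249.48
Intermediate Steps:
I = -105/23 ≈ -4.5652
38*(I - 2) = 38*(-105/23 - 2) = 38*(-151/23) = -5738/23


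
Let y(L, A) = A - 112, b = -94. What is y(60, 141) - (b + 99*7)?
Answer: -570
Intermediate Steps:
y(L, A) = -112 + A
y(60, 141) - (b + 99*7) = (-112 + 141) - (-94 + 99*7) = 29 - (-94 + 693) = 29 - 1*599 = 29 - 599 = -570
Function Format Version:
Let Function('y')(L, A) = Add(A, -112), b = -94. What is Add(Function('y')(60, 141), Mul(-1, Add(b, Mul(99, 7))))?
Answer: -570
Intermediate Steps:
Function('y')(L, A) = Add(-112, A)
Add(Function('y')(60, 141), Mul(-1, Add(b, Mul(99, 7)))) = Add(Add(-112, 141), Mul(-1, Add(-94, Mul(99, 7)))) = Add(29, Mul(-1, Add(-94, 693))) = Add(29, Mul(-1, 599)) = Add(29, -599) = -570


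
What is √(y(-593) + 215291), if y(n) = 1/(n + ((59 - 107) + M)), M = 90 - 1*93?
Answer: 3*√2480247987/322 ≈ 463.99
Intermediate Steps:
M = -3 (M = 90 - 93 = -3)
y(n) = 1/(-51 + n) (y(n) = 1/(n + ((59 - 107) - 3)) = 1/(n + (-48 - 3)) = 1/(n - 51) = 1/(-51 + n))
√(y(-593) + 215291) = √(1/(-51 - 593) + 215291) = √(1/(-644) + 215291) = √(-1/644 + 215291) = √(138647403/644) = 3*√2480247987/322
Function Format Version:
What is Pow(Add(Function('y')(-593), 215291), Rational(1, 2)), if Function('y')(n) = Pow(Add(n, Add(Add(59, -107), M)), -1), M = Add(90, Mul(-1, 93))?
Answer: Mul(Rational(3, 322), Pow(2480247987, Rational(1, 2))) ≈ 463.99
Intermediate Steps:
M = -3 (M = Add(90, -93) = -3)
Function('y')(n) = Pow(Add(-51, n), -1) (Function('y')(n) = Pow(Add(n, Add(Add(59, -107), -3)), -1) = Pow(Add(n, Add(-48, -3)), -1) = Pow(Add(n, -51), -1) = Pow(Add(-51, n), -1))
Pow(Add(Function('y')(-593), 215291), Rational(1, 2)) = Pow(Add(Pow(Add(-51, -593), -1), 215291), Rational(1, 2)) = Pow(Add(Pow(-644, -1), 215291), Rational(1, 2)) = Pow(Add(Rational(-1, 644), 215291), Rational(1, 2)) = Pow(Rational(138647403, 644), Rational(1, 2)) = Mul(Rational(3, 322), Pow(2480247987, Rational(1, 2)))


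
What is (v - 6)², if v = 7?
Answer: 1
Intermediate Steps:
(v - 6)² = (7 - 6)² = 1² = 1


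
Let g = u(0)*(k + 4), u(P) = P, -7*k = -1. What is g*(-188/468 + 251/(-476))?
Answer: 0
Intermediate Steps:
k = ⅐ (k = -⅐*(-1) = ⅐ ≈ 0.14286)
g = 0 (g = 0*(⅐ + 4) = 0*(29/7) = 0)
g*(-188/468 + 251/(-476)) = 0*(-188/468 + 251/(-476)) = 0*(-188*1/468 + 251*(-1/476)) = 0*(-47/117 - 251/476) = 0*(-51739/55692) = 0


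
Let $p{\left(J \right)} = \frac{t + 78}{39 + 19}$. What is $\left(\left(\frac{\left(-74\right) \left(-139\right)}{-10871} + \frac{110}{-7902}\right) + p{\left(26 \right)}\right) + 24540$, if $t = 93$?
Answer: $\frac{61138427083933}{2491176618} \approx 24542.0$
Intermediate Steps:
$p{\left(J \right)} = \frac{171}{58}$ ($p{\left(J \right)} = \frac{93 + 78}{39 + 19} = \frac{171}{58}$)
$\left(\left(\frac{\left(-74\right) \left(-139\right)}{-10871} + \frac{110}{-7902}\right) + p{\left(26 \right)}\right) + 24540 = \left(\left(\frac{\left(-74\right) \left(-139\right)}{-10871} + \frac{110}{-7902}\right) + \frac{171}{58}\right) + 24540 = \left(\left(10286 \left(- \frac{1}{10871}\right) + 110 \left(- \frac{1}{7902}\right)\right) + \frac{171}{58}\right) + 24540 = \left(\left(- \frac{10286}{10871} - \frac{55}{3951}\right) + \frac{171}{58}\right) + 24540 = \left(- \frac{41237891}{42951321} + \frac{171}{58}\right) + 24540 = \frac{4952878213}{2491176618} + 24540 = \frac{61138427083933}{2491176618}$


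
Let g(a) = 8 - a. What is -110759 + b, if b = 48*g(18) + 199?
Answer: -111040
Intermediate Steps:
b = -281 (b = 48*(8 - 1*18) + 199 = 48*(8 - 18) + 199 = 48*(-10) + 199 = -480 + 199 = -281)
-110759 + b = -110759 - 281 = -111040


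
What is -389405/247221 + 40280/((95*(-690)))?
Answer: -62251859/28430415 ≈ -2.1896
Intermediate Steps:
-389405/247221 + 40280/((95*(-690))) = -389405*1/247221 + 40280/(-65550) = -389405/247221 + 40280*(-1/65550) = -389405/247221 - 212/345 = -62251859/28430415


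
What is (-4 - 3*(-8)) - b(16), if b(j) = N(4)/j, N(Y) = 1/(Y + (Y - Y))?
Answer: 1279/64 ≈ 19.984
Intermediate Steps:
N(Y) = 1/Y (N(Y) = 1/(Y + 0) = 1/Y)
b(j) = 1/(4*j)
(-4 - 3*(-8)) - b(16) = (-4 - 3*(-8)) - 1/(4*16) = (-4 + 24) - 1/(4*16) = 20 - 1*1/64 = 20 - 1/64 = 1279/64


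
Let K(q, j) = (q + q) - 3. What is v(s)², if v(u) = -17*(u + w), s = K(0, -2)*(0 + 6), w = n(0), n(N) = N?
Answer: 93636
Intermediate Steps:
w = 0
K(q, j) = -3 + 2*q (K(q, j) = 2*q - 3 = -3 + 2*q)
s = -18 (s = (-3 + 2*0)*(0 + 6) = (-3 + 0)*6 = -3*6 = -18)
v(u) = -17*u (v(u) = -17*(u + 0) = -17*u)
v(s)² = (-17*(-18))² = 306² = 93636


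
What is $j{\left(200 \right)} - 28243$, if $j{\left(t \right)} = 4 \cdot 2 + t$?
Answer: $-28035$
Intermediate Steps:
$j{\left(t \right)} = 8 + t$
$j{\left(200 \right)} - 28243 = \left(8 + 200\right) - 28243 = 208 - 28243 = -28035$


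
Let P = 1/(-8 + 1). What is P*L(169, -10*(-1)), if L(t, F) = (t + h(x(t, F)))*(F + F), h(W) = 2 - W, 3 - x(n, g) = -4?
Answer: -3280/7 ≈ -468.57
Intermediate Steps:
x(n, g) = 7 (x(n, g) = 3 - 1*(-4) = 3 + 4 = 7)
P = -1/7 (P = 1/(-7) = -1/7 ≈ -0.14286)
L(t, F) = 2*F*(-5 + t) (L(t, F) = (t + (2 - 1*7))*(F + F) = (t + (2 - 7))*(2*F) = (t - 5)*(2*F) = (-5 + t)*(2*F) = 2*F*(-5 + t))
P*L(169, -10*(-1)) = -2*(-10*(-1))*(-5 + 169)/7 = -2*10*164/7 = -1/7*3280 = -3280/7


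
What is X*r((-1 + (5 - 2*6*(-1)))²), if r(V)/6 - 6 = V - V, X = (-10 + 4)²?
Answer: 1296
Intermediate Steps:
X = 36 (X = (-6)² = 36)
r(V) = 36 (r(V) = 36 + 6*(V - V) = 36 + 6*0 = 36 + 0 = 36)
X*r((-1 + (5 - 2*6*(-1)))²) = 36*36 = 1296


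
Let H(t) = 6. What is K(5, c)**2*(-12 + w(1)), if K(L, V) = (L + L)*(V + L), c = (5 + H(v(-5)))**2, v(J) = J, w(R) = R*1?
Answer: -17463600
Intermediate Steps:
w(R) = R
c = 121 (c = (5 + 6)**2 = 11**2 = 121)
K(L, V) = 2*L*(L + V) (K(L, V) = (2*L)*(L + V) = 2*L*(L + V))
K(5, c)**2*(-12 + w(1)) = (2*5*(5 + 121))**2*(-12 + 1) = (2*5*126)**2*(-11) = 1260**2*(-11) = 1587600*(-11) = -17463600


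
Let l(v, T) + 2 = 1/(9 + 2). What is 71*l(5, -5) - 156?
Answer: -3207/11 ≈ -291.55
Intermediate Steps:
l(v, T) = -21/11 (l(v, T) = -2 + 1/(9 + 2) = -2 + 1/11 = -21/11)
71*l(5, -5) - 156 = 71*(-21/11) - 156 = -1491/11 - 156 = -3207/11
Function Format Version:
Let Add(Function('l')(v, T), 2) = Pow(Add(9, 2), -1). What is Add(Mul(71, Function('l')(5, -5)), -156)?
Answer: Rational(-3207, 11) ≈ -291.55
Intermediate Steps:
Function('l')(v, T) = Rational(-21, 11) (Function('l')(v, T) = Add(-2, Pow(Add(9, 2), -1)) = Add(-2, Pow(11, -1)) = Add(-2, Rational(1, 11)) = Rational(-21, 11))
Add(Mul(71, Function('l')(5, -5)), -156) = Add(Mul(71, Rational(-21, 11)), -156) = Add(Rational(-1491, 11), -156) = Rational(-3207, 11)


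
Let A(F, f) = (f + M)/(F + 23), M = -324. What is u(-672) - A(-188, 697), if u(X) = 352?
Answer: 58453/165 ≈ 354.26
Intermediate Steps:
A(F, f) = (-324 + f)/(23 + F) (A(F, f) = (f - 324)/(F + 23) = (-324 + f)/(23 + F))
u(-672) - A(-188, 697) = 352 - (-324 + 697)/(23 - 188) = 352 - 373/(-165) = 352 - (-1)*373/165 = 352 - 1*(-373/165) = 352 + 373/165 = 58453/165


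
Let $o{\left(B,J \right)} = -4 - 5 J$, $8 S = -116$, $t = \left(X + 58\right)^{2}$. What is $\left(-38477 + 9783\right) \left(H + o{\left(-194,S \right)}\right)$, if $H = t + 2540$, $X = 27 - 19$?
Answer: $-199839363$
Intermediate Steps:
$X = 8$ ($X = 27 - 19 = 8$)
$t = 4356$ ($t = \left(8 + 58\right)^{2} = 66^{2} = 4356$)
$S = - \frac{29}{2}$ ($S = \frac{1}{8} \left(-116\right) = - \frac{29}{2} \approx -14.5$)
$H = 6896$ ($H = 4356 + 2540 = 6896$)
$\left(-38477 + 9783\right) \left(H + o{\left(-194,S \right)}\right) = \left(-38477 + 9783\right) \left(6896 - - \frac{137}{2}\right) = - 28694 \left(6896 + \left(-4 + \frac{145}{2}\right)\right) = - 28694 \left(6896 + \frac{137}{2}\right) = \left(-28694\right) \frac{13929}{2} = -199839363$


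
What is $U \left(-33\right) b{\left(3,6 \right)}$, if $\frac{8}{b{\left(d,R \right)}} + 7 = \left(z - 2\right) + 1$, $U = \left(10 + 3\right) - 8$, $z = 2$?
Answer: $220$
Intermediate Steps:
$U = 5$ ($U = 13 - 8 = 5$)
$b{\left(d,R \right)} = - \frac{4}{3}$ ($b{\left(d,R \right)} = \frac{8}{-7 + \left(\left(2 - 2\right) + 1\right)} = \frac{8}{-7 + \left(0 + 1\right)} = \frac{8}{-7 + 1} = \frac{8}{-6} = 8 \left(- \frac{1}{6}\right) = - \frac{4}{3}$)
$U \left(-33\right) b{\left(3,6 \right)} = 5 \left(-33\right) \left(- \frac{4}{3}\right) = \left(-165\right) \left(- \frac{4}{3}\right) = 220$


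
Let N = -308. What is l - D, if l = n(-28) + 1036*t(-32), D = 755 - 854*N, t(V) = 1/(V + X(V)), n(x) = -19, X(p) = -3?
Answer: -1319178/5 ≈ -2.6384e+5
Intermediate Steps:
t(V) = 1/(-3 + V) (t(V) = 1/(V - 3) = 1/(-3 + V))
D = 263787 (D = 755 - 854*(-308) = 755 + 263032 = 263787)
l = -243/5 (l = -19 + 1036/(-3 - 32) = -19 + 1036/(-35) = -19 + 1036*(-1/35) = -19 - 148/5 = -243/5 ≈ -48.600)
l - D = -243/5 - 1*263787 = -243/5 - 263787 = -1319178/5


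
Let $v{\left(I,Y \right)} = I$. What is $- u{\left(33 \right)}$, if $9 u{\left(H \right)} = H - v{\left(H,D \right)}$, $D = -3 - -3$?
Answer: $0$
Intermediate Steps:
$D = 0$ ($D = -3 + 3 = 0$)
$u{\left(H \right)} = 0$ ($u{\left(H \right)} = \frac{H - H}{9} = \frac{1}{9} \cdot 0 = 0$)
$- u{\left(33 \right)} = \left(-1\right) 0 = 0$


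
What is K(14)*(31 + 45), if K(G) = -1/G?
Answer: -38/7 ≈ -5.4286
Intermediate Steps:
K(14)*(31 + 45) = (-1/14)*(31 + 45) = -1*1/14*76 = -1/14*76 = -38/7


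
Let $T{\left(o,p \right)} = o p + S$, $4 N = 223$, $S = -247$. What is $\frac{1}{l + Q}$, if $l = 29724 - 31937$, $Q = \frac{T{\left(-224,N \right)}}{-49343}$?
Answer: $- \frac{49343}{109183324} \approx -0.00045193$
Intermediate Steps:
$N = \frac{223}{4}$ ($N = \frac{1}{4} \cdot 223 = \frac{223}{4} \approx 55.75$)
$T{\left(o,p \right)} = -247 + o p$ ($T{\left(o,p \right)} = o p - 247 = -247 + o p$)
$Q = \frac{12735}{49343}$ ($Q = \frac{-247 - 12488}{-49343} = \left(-247 - 12488\right) \left(- \frac{1}{49343}\right) = \left(-12735\right) \left(- \frac{1}{49343}\right) = \frac{12735}{49343} \approx 0.25809$)
$l = -2213$ ($l = 29724 - 31937 = -2213$)
$\frac{1}{l + Q} = \frac{1}{-2213 + \frac{12735}{49343}} = \frac{1}{- \frac{109183324}{49343}} = - \frac{49343}{109183324}$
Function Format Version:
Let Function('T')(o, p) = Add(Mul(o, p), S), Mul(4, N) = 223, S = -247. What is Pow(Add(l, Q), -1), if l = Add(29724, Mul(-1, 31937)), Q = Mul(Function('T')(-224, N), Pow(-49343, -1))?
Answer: Rational(-49343, 109183324) ≈ -0.00045193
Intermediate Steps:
N = Rational(223, 4) (N = Mul(Rational(1, 4), 223) = Rational(223, 4) ≈ 55.750)
Function('T')(o, p) = Add(-247, Mul(o, p)) (Function('T')(o, p) = Add(Mul(o, p), -247) = Add(-247, Mul(o, p)))
Q = Rational(12735, 49343) (Q = Mul(Add(-247, Mul(-224, Rational(223, 4))), Pow(-49343, -1)) = Mul(Add(-247, -12488), Rational(-1, 49343)) = Mul(-12735, Rational(-1, 49343)) = Rational(12735, 49343) ≈ 0.25809)
l = -2213 (l = Add(29724, -31937) = -2213)
Pow(Add(l, Q), -1) = Pow(Add(-2213, Rational(12735, 49343)), -1) = Pow(Rational(-109183324, 49343), -1) = Rational(-49343, 109183324)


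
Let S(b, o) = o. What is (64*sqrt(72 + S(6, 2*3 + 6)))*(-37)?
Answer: -4736*sqrt(21) ≈ -21703.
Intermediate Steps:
(64*sqrt(72 + S(6, 2*3 + 6)))*(-37) = (64*sqrt(72 + (2*3 + 6)))*(-37) = (64*sqrt(72 + (6 + 6)))*(-37) = (64*sqrt(72 + 12))*(-37) = (64*sqrt(84))*(-37) = (64*(2*sqrt(21)))*(-37) = (128*sqrt(21))*(-37) = -4736*sqrt(21)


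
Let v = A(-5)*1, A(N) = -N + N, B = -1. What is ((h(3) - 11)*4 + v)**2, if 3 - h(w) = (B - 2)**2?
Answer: 4624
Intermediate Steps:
A(N) = 0
h(w) = -6 (h(w) = 3 - (-1 - 2)**2 = 3 - 1*(-3)**2 = 3 - 1*9 = 3 - 9 = -6)
v = 0 (v = 0*1 = 0)
((h(3) - 11)*4 + v)**2 = ((-6 - 11)*4 + 0)**2 = (-17*4 + 0)**2 = (-68 + 0)**2 = (-68)**2 = 4624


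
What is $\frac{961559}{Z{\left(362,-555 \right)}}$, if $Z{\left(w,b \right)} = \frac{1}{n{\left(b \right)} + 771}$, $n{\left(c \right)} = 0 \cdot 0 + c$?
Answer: $207696744$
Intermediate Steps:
$n{\left(c \right)} = c$ ($n{\left(c \right)} = 0 + c = c$)
$Z{\left(w,b \right)} = \frac{1}{771 + b}$ ($Z{\left(w,b \right)} = \frac{1}{b + 771} = \frac{1}{771 + b}$)
$\frac{961559}{Z{\left(362,-555 \right)}} = \frac{961559}{\frac{1}{771 - 555}} = \frac{961559}{\frac{1}{216}} = 961559 \frac{1}{\frac{1}{216}} = 961559 \cdot 216 = 207696744$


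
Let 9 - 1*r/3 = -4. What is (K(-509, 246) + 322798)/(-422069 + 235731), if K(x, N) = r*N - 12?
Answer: -166190/93169 ≈ -1.7837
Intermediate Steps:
r = 39 (r = 27 - 3*(-4) = 27 + 12 = 39)
K(x, N) = -12 + 39*N (K(x, N) = 39*N - 12 = -12 + 39*N)
(K(-509, 246) + 322798)/(-422069 + 235731) = ((-12 + 39*246) + 322798)/(-422069 + 235731) = ((-12 + 9594) + 322798)/(-186338) = (9582 + 322798)*(-1/186338) = 332380*(-1/186338) = -166190/93169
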